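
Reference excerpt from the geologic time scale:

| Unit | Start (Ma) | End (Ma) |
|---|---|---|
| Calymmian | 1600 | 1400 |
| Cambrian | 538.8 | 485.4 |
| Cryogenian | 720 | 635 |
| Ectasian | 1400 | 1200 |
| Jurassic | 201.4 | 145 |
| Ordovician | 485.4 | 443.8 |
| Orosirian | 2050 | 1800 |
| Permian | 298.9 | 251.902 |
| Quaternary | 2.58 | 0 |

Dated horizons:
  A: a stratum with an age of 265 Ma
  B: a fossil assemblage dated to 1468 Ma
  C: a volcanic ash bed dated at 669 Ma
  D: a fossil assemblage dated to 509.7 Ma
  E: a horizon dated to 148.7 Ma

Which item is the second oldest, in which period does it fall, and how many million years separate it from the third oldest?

C, in the Cryogenian; 159.3 million years to D

Larger Ma means older, so oldest first: B 1468 > C 669 > D 509.7 > A 265 > E 148.7.
Counting 2 along gives C (669 Ma); the excerpt puts that inside the Cryogenian, 720–635 Ma.
Next in line is D (509.7 Ma), and 669 − 509.7 = 159.3 Myr.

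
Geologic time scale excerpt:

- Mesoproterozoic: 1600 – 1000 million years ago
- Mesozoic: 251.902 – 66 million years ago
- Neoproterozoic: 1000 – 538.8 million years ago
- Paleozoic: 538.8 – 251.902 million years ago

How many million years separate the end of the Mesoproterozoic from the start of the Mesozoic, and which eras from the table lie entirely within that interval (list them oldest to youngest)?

748.098 million years; Neoproterozoic, Paleozoic

End of Mesoproterozoic = 1000 Ma; start of Mesozoic = 251.902 Ma.
Gap = 1000 − 251.902 = 748.098 Myr.
Eras wholly inside 1000–251.902 Ma: Neoproterozoic (1000–538.8), Paleozoic (538.8–251.902).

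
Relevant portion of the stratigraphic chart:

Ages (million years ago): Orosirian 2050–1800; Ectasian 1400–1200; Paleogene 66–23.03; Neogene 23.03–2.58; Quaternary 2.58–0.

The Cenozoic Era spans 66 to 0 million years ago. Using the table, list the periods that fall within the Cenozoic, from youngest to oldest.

Quaternary, Neogene, Paleogene

Periods with both bounds inside 66–0 Ma: Quaternary (2.58–0), Neogene (23.03–2.58), Paleogene (66–23.03).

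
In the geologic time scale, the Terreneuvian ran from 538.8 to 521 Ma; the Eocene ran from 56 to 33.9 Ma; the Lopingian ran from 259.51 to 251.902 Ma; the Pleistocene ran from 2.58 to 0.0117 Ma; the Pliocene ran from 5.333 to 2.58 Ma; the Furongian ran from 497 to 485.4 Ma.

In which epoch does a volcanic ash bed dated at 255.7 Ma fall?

Lopingian

255.7 Ma lies between 259.51 and 251.902 Ma, so it falls in the Lopingian.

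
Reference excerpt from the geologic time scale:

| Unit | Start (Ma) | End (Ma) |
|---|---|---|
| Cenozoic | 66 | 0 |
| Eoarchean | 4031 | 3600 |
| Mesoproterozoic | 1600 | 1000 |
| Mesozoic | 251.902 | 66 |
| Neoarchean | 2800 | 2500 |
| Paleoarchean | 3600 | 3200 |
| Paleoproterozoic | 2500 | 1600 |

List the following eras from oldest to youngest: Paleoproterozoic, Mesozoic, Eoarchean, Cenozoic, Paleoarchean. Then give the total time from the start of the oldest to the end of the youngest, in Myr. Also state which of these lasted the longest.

Eoarchean → Paleoarchean → Paleoproterozoic → Mesozoic → Cenozoic; total span 4031 Myr; longest is Paleoproterozoic

Start ages (Ma): Eoarchean 4031, Paleoarchean 3600, Paleoproterozoic 2500, Mesozoic 251.902, Cenozoic 66.
Ordered oldest to youngest: Eoarchean, Paleoarchean, Paleoproterozoic, Mesozoic, Cenozoic.
Span = 4031 − 0 = 4031 Myr.
Durations: Paleoarchean 400, Paleoproterozoic 900, Cenozoic 66, Mesozoic 185.902, Eoarchean 431 → longest is Paleoproterozoic (900 Myr).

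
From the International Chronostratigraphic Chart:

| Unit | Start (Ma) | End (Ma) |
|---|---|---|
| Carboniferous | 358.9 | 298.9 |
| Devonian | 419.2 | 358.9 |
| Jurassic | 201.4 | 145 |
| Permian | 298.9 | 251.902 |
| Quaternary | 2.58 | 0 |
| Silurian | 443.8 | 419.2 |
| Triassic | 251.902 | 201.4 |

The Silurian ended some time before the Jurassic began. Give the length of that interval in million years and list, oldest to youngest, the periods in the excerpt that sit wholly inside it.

The Silurian closes at 419.2 Ma and the Jurassic opens at 201.4 Ma, so the interval is 419.2 − 201.4 = 217.8 Myr.
A period fits inside if it starts at or after 419.2 Ma and ends at or before 201.4 Ma; oldest first that gives Devonian, Carboniferous, Permian, Triassic.

217.8 million years; Devonian, Carboniferous, Permian, Triassic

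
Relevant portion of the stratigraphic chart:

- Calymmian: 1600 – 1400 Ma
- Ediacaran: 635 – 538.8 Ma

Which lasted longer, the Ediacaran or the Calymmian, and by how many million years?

Ediacaran: 635 − 538.8 = 96.2 Myr.
Calymmian: 1600 − 1400 = 200 Myr.
Difference: 200 − 96.2 = 103.8 Myr, so the Calymmian was longer.

Calymmian, by 103.8 million years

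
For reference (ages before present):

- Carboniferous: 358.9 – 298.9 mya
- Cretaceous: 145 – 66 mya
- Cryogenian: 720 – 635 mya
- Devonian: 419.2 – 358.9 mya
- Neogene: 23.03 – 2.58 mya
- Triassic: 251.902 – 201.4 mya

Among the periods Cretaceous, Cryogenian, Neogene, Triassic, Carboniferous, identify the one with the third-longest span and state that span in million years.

Carboniferous, 60 million years

Durations: Cretaceous 79; Cryogenian 85; Neogene 20.45; Triassic 50.502; Carboniferous 60 Myr.
Sorted longest-first: Cryogenian (85), Cretaceous (79), Carboniferous (60), Triassic (50.502), Neogene (20.45).
The third longest is Carboniferous at 60 Myr.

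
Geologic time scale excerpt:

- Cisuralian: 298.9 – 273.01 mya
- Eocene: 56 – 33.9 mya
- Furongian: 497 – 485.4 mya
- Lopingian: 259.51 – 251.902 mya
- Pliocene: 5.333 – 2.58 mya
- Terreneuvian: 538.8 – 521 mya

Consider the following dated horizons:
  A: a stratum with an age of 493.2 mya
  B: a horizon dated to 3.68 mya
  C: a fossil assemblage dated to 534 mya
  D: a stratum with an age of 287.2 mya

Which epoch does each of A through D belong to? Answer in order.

A: 493.2 Ma lies in 497–485.4 Ma, so Furongian.
B: 3.68 Ma lies in 5.333–2.58 Ma, so Pliocene.
C: 534 Ma lies in 538.8–521 Ma, so Terreneuvian.
D: 287.2 Ma lies in 298.9–273.01 Ma, so Cisuralian.

A — Furongian; B — Pliocene; C — Terreneuvian; D — Cisuralian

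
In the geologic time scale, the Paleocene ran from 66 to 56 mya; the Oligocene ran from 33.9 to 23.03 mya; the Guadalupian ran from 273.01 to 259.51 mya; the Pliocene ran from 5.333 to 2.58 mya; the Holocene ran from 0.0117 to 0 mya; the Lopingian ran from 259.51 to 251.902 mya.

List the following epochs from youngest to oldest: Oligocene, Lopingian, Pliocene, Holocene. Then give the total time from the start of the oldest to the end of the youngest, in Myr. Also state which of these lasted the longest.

From the excerpt: Oligocene 33.9–23.03; Lopingian 259.51–251.902; Pliocene 5.333–2.58; Holocene 0.0117–0 (Ma).
Larger Ma is earlier, so the oldest is Lopingian and the youngest is Holocene; youngest to oldest: Holocene, Pliocene, Oligocene, Lopingian.
Oldest start 259.51 minus youngest end 0 gives 259.51 Myr overall.
Individual lengths (start − end): Pliocene 2.753; Oligocene 10.87; Lopingian 7.608; Holocene 0.0117. The largest is Oligocene at 10.87 Myr.

Holocene → Pliocene → Oligocene → Lopingian; total span 259.51 Myr; longest is Oligocene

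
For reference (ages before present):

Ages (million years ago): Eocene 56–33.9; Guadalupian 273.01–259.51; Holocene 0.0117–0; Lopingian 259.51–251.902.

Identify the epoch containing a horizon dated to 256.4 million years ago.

256.4 Ma lies between 259.51 and 251.902 Ma, so it falls in the Lopingian.

Lopingian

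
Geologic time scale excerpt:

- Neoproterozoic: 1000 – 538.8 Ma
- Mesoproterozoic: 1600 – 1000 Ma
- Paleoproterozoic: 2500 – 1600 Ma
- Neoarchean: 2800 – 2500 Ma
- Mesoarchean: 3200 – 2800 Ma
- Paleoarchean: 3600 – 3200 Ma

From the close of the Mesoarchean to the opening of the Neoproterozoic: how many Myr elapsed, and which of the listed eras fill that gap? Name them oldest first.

1800 million years; Neoarchean, Paleoproterozoic, Mesoproterozoic

End of Mesoarchean = 2800 Ma; start of Neoproterozoic = 1000 Ma.
Gap = 2800 − 1000 = 1800 Myr.
Eras wholly inside 2800–1000 Ma: Neoarchean (2800–2500), Paleoproterozoic (2500–1600), Mesoproterozoic (1600–1000).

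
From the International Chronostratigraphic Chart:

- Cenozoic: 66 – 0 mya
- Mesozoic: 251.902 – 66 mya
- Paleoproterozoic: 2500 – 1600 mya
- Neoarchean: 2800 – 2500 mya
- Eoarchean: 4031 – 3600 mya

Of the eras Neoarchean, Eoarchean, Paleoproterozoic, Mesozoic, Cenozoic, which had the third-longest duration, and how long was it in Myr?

Neoarchean, 300 million years

Durations: Neoarchean 300; Eoarchean 431; Paleoproterozoic 900; Mesozoic 185.902; Cenozoic 66 Myr.
Sorted longest-first: Paleoproterozoic (900), Eoarchean (431), Neoarchean (300), Mesozoic (185.902), Cenozoic (66).
The third longest is Neoarchean at 300 Myr.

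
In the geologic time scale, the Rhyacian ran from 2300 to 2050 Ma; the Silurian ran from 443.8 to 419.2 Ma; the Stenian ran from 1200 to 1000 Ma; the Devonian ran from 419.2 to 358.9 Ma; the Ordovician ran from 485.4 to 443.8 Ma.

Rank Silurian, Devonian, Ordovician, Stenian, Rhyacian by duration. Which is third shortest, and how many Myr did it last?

Start − end for each: Silurian 443.8 − 419.2 = 24.6; Devonian 419.2 − 358.9 = 60.3; Ordovician 485.4 − 443.8 = 41.6; Stenian 1200 − 1000 = 200; Rhyacian 2300 − 2050 = 250.
Ranking these from shortest: Silurian < Ordovician < Devonian < Stenian < Rhyacian.
Position 3 in that ranking is Devonian, which lasted 60.3 Myr.

Devonian, 60.3 million years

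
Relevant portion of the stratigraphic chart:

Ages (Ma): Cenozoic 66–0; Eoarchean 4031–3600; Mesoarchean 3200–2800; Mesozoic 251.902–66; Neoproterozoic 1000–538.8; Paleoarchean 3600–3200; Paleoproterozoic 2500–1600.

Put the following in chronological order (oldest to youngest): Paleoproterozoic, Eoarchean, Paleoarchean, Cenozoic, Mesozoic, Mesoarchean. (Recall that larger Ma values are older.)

Eoarchean, then Paleoarchean, then Mesoarchean, then Paleoproterozoic, then Mesozoic, then Cenozoic

Read off each span (Ma): Paleoproterozoic 2500–1600; Eoarchean 4031–3600; Paleoarchean 3600–3200; Cenozoic 66–0; Mesozoic 251.902–66; Mesoarchean 3200–2800.
Larger Ma is older, so oldest→youngest is Eoarchean, Paleoarchean, Mesoarchean, Paleoproterozoic, Mesozoic, Cenozoic.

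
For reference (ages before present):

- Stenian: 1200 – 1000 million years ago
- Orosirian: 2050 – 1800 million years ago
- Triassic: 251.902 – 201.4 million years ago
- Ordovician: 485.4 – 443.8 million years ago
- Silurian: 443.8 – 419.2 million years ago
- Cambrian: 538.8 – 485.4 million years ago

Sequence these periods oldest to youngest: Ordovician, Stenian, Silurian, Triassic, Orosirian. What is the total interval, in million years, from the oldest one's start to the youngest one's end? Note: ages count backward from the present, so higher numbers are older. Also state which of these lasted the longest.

Start ages (Ma): Orosirian 2050, Stenian 1200, Ordovician 485.4, Silurian 443.8, Triassic 251.902.
Ordered oldest to youngest: Orosirian, Stenian, Ordovician, Silurian, Triassic.
Span = 2050 − 201.4 = 1848.6 Myr.
Durations: Ordovician 41.6, Stenian 200, Silurian 24.6, Triassic 50.502, Orosirian 250 → longest is Orosirian (250 Myr).

Orosirian → Stenian → Ordovician → Silurian → Triassic; total span 1848.6 Myr; longest is Orosirian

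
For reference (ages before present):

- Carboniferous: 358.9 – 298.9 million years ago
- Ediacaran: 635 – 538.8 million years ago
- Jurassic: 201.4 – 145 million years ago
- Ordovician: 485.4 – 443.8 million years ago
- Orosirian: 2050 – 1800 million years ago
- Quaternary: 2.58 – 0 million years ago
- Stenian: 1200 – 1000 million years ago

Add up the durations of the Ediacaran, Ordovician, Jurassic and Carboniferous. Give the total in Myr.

254.2 million years

Duration is start − end for each: (635 − 538.8) + (485.4 − 443.8) + (201.4 − 145) + (358.9 − 298.9).
That is 96.2 + 41.6 + 56.4 + 60, which totals 254.2 million years.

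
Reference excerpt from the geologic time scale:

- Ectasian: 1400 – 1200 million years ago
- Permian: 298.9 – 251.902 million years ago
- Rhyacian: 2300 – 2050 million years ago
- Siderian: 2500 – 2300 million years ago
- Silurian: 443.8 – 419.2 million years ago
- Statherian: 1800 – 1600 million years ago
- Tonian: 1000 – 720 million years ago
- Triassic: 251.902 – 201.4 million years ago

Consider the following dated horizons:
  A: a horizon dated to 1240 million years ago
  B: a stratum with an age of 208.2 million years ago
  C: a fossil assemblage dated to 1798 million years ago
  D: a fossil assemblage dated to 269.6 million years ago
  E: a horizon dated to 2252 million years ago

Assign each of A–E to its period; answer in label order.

A — Ectasian; B — Triassic; C — Statherian; D — Permian; E — Rhyacian

A: 1240 Ma lies in 1400–1200 Ma, so Ectasian.
B: 208.2 Ma lies in 251.902–201.4 Ma, so Triassic.
C: 1798 Ma lies in 1800–1600 Ma, so Statherian.
D: 269.6 Ma lies in 298.9–251.902 Ma, so Permian.
E: 2252 Ma lies in 2300–2050 Ma, so Rhyacian.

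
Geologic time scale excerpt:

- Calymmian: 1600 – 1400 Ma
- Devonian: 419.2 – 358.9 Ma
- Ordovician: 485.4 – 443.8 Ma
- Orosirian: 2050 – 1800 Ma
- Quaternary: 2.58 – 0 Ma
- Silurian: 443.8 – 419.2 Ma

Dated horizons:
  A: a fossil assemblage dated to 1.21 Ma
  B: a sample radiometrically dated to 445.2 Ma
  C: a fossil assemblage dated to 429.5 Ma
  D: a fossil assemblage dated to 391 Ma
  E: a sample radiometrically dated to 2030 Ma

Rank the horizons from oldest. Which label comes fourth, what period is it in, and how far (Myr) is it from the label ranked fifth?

D, in the Devonian; 389.79 million years to A

Larger Ma means older, so oldest first: E 2030 > B 445.2 > C 429.5 > D 391 > A 1.21.
Counting 4 along gives D (391 Ma); the excerpt puts that inside the Devonian, 419.2–358.9 Ma.
Next in line is A (1.21 Ma), and 391 − 1.21 = 389.79 Myr.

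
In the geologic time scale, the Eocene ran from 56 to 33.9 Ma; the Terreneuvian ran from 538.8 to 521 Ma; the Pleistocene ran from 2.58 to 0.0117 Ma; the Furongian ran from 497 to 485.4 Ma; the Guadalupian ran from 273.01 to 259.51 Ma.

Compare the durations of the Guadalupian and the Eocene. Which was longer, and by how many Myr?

Eocene, by 8.6 million years

Guadalupian: 273.01 − 259.51 = 13.5 Myr.
Eocene: 56 − 33.9 = 22.1 Myr.
Difference: 22.1 − 13.5 = 8.6 Myr, so the Eocene was longer.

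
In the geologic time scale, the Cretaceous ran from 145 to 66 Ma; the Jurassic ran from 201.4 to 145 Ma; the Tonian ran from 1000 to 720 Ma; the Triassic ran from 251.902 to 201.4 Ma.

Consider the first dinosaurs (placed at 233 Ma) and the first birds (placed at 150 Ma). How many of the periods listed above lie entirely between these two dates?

0

The older date is 233 Ma and the younger is 150 Ma.
No period both begins after 233 Ma and ends before 150 Ma, so the count is 0.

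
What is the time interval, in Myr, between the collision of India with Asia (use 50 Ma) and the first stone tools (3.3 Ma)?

50 − 3.3 = 46.7 million years.

46.7 million years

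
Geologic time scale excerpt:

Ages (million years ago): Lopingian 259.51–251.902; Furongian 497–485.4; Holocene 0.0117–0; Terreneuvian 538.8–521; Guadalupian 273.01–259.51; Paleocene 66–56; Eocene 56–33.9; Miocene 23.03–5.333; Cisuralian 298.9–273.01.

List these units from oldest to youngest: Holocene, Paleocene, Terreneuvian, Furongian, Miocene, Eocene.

Terreneuvian → Furongian → Paleocene → Eocene → Miocene → Holocene

Read off each span (Ma): Holocene 0.0117–0; Paleocene 66–56; Terreneuvian 538.8–521; Furongian 497–485.4; Miocene 23.03–5.333; Eocene 56–33.9.
Larger Ma is older, so oldest→youngest is Terreneuvian, Furongian, Paleocene, Eocene, Miocene, Holocene.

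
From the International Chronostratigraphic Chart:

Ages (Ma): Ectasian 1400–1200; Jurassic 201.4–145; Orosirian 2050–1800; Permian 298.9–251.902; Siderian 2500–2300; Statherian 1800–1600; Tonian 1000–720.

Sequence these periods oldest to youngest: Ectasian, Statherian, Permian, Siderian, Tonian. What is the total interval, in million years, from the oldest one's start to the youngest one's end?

Start ages (Ma): Siderian 2500, Statherian 1800, Ectasian 1400, Tonian 1000, Permian 298.9.
Ordered oldest to youngest: Siderian, Statherian, Ectasian, Tonian, Permian.
Span = 2500 − 251.902 = 2248.098 Myr.

Siderian → Statherian → Ectasian → Tonian → Permian; total span 2248.098 Myr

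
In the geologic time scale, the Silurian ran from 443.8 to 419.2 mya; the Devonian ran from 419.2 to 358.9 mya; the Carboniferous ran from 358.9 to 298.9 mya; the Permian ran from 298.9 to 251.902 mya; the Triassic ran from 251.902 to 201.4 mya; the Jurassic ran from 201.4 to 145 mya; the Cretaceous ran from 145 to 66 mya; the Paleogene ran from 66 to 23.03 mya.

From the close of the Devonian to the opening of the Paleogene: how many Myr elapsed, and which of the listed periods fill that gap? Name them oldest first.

292.9 million years; Carboniferous, Permian, Triassic, Jurassic, Cretaceous

The Devonian closes at 358.9 Ma and the Paleogene opens at 66 Ma, so the interval is 358.9 − 66 = 292.9 Myr.
A period fits inside if it starts at or after 358.9 Ma and ends at or before 66 Ma; oldest first that gives Carboniferous, Permian, Triassic, Jurassic, Cretaceous.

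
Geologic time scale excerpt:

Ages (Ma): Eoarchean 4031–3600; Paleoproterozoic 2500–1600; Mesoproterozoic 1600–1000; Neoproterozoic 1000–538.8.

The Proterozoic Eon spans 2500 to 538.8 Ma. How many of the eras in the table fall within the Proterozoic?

Eras inside 2500–538.8 Ma: Paleoproterozoic, Mesoproterozoic, Neoproterozoic — 3 in total.

3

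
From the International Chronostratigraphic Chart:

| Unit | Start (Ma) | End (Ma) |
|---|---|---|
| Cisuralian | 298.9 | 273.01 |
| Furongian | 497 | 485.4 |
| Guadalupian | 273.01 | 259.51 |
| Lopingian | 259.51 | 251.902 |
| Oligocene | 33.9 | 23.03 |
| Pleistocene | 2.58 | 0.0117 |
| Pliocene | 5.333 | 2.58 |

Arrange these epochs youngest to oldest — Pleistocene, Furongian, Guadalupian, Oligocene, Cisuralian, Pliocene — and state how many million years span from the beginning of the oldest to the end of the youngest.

Start ages (Ma): Furongian 497, Cisuralian 298.9, Guadalupian 273.01, Oligocene 33.9, Pliocene 5.333, Pleistocene 2.58.
Ordered youngest to oldest: Pleistocene, Pliocene, Oligocene, Guadalupian, Cisuralian, Furongian.
Span = 497 − 0.0117 = 496.9883 Myr.

Pleistocene, Pliocene, Oligocene, Guadalupian, Cisuralian, Furongian; total span 496.9883 Myr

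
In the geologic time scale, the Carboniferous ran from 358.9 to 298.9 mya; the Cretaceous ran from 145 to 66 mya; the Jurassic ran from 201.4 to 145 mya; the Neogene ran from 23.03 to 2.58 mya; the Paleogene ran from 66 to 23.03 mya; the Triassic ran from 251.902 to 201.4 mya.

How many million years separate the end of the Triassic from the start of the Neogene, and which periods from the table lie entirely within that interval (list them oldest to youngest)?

The Triassic closes at 201.4 Ma and the Neogene opens at 23.03 Ma, so the interval is 201.4 − 23.03 = 178.37 Myr.
A period fits inside if it starts at or after 201.4 Ma and ends at or before 23.03 Ma; oldest first that gives Jurassic, Cretaceous, Paleogene.

178.37 million years; Jurassic, Cretaceous, Paleogene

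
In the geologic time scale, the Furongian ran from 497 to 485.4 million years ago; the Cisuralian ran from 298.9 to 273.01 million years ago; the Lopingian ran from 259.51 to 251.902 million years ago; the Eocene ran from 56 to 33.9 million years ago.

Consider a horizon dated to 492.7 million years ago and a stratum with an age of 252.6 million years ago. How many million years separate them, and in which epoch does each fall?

240.1 million years apart; the first in the Furongian, the second in the Lopingian

Elapsed time: 492.7 − 252.6 = 240.1 Myr.
492.7 Ma lies within 497–485.4 Ma: Furongian.
252.6 Ma lies within 259.51–251.902 Ma: Lopingian.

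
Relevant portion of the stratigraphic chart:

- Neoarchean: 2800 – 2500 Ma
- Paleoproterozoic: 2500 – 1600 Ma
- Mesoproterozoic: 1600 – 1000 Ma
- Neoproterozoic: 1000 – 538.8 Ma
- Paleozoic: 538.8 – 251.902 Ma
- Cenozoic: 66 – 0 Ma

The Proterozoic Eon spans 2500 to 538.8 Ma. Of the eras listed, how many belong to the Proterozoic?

Eras inside 2500–538.8 Ma: Paleoproterozoic, Mesoproterozoic, Neoproterozoic — 3 in total.

3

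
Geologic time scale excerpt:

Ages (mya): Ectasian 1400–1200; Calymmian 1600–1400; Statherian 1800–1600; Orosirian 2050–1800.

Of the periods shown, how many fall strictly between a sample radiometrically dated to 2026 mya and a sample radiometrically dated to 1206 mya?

2

The older date is 2026 Ma and the younger is 1206 Ma.
Periods with start < 2026 and end > 1206 Ma: Statherian (1800–1600), Calymmian (1600–1400).
That is 2 complete periods.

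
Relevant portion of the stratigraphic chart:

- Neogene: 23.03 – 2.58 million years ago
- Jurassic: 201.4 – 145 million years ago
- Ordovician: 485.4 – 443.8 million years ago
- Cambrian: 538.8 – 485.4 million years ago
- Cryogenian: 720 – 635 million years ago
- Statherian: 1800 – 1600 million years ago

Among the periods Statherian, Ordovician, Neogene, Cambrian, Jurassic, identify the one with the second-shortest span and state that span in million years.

Durations: Statherian 200; Ordovician 41.6; Neogene 20.45; Cambrian 53.4; Jurassic 56.4 Myr.
Sorted shortest-first: Neogene (20.45), Ordovician (41.6), Cambrian (53.4), Jurassic (56.4), Statherian (200).
The second shortest is Ordovician at 41.6 Myr.

Ordovician, 41.6 million years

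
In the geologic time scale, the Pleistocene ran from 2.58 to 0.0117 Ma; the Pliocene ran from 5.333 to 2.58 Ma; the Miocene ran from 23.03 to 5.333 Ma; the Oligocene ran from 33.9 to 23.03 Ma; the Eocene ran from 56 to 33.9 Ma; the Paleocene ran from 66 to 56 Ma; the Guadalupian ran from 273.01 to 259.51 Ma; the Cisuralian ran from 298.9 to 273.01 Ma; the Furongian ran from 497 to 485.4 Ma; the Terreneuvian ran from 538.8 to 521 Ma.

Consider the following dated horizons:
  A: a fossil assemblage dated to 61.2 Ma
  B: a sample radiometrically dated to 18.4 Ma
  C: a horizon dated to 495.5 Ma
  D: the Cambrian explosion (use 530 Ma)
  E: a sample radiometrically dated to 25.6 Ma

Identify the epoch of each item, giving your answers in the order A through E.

A — Paleocene; B — Miocene; C — Furongian; D — Terreneuvian; E — Oligocene

A: 61.2 Ma lies in 66–56 Ma, so Paleocene.
B: 18.4 Ma lies in 23.03–5.333 Ma, so Miocene.
C: 495.5 Ma lies in 497–485.4 Ma, so Furongian.
D: 530 Ma lies in 538.8–521 Ma, so Terreneuvian.
E: 25.6 Ma lies in 33.9–23.03 Ma, so Oligocene.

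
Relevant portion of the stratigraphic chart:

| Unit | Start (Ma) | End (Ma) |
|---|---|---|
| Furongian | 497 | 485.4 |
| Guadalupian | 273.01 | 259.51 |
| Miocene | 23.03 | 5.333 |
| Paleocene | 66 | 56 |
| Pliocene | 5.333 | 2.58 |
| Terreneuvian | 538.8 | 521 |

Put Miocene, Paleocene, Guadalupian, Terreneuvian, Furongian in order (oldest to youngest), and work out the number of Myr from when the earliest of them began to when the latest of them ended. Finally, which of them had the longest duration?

Terreneuvian, Furongian, Guadalupian, Paleocene, Miocene; total span 533.467 Myr; longest is Terreneuvian

Start ages (Ma): Terreneuvian 538.8, Furongian 497, Guadalupian 273.01, Paleocene 66, Miocene 23.03.
Ordered oldest to youngest: Terreneuvian, Furongian, Guadalupian, Paleocene, Miocene.
Span = 538.8 − 5.333 = 533.467 Myr.
Durations: Furongian 11.6, Terreneuvian 17.8, Paleocene 10, Guadalupian 13.5, Miocene 17.697 → longest is Terreneuvian (17.8 Myr).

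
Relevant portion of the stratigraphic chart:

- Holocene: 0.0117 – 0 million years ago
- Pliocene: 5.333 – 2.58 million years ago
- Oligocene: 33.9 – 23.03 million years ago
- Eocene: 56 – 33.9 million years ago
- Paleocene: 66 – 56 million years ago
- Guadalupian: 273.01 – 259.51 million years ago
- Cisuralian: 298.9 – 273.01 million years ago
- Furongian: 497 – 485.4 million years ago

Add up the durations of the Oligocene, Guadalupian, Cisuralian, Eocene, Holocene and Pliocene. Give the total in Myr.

Duration is start − end for each: (33.9 − 23.03) + (273.01 − 259.51) + (298.9 − 273.01) + (56 − 33.9) + (0.0117 − 0) + (5.333 − 2.58).
That is 10.87 + 13.5 + 25.89 + 22.1 + 0.0117 + 2.753, which totals 75.1247 million years.

75.1247 million years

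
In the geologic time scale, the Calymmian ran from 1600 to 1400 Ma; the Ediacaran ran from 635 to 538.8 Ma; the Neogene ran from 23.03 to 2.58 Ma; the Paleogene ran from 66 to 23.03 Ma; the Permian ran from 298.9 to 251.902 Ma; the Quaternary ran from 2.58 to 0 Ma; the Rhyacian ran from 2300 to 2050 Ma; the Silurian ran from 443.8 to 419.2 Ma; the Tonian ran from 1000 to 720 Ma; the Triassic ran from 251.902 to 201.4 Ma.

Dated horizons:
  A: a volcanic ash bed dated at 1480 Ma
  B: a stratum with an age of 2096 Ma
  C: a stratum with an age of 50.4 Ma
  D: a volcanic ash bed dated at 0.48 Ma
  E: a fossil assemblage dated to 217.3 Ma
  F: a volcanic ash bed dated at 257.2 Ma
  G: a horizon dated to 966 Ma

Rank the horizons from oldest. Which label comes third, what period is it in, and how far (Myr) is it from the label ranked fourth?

Larger Ma means older, so oldest first: B 2096 > A 1480 > G 966 > F 257.2 > E 217.3 > C 50.4 > D 0.48.
Counting 3 along gives G (966 Ma); the excerpt puts that inside the Tonian, 1000–720 Ma.
Next in line is F (257.2 Ma), and 966 − 257.2 = 708.8 Myr.

G, in the Tonian; 708.8 million years to F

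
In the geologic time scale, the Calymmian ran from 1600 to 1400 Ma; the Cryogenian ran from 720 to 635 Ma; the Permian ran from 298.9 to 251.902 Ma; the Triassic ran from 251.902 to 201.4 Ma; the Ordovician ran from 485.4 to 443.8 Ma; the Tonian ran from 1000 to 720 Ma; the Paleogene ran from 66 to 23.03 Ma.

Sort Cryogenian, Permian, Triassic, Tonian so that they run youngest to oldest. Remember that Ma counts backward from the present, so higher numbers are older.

Triassic, Permian, Cryogenian, Tonian

Sorting by start age (ascending Ma, since larger Ma = older): Triassic start 251.902, Permian start 298.9, Cryogenian start 720, Tonian start 1000.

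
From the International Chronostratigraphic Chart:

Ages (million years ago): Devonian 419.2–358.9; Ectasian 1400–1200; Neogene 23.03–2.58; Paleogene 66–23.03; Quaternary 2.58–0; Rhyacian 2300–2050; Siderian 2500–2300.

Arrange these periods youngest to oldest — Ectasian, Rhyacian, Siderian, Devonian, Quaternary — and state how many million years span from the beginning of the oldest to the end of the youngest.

From the excerpt: Ectasian 1400–1200; Rhyacian 2300–2050; Siderian 2500–2300; Devonian 419.2–358.9; Quaternary 2.58–0 (Ma).
Larger Ma is earlier, so the oldest is Siderian and the youngest is Quaternary; youngest to oldest: Quaternary, Devonian, Ectasian, Rhyacian, Siderian.
Oldest start 2500 minus youngest end 0 gives 2500 Myr overall.

Quaternary → Devonian → Ectasian → Rhyacian → Siderian; total span 2500 Myr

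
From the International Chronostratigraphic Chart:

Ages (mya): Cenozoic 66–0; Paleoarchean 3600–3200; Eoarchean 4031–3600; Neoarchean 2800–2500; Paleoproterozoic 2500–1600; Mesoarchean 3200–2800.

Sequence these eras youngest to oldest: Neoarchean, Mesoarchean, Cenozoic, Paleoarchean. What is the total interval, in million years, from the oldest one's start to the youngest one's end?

Cenozoic, Neoarchean, Mesoarchean, Paleoarchean; total span 3600 Myr

Start ages (Ma): Paleoarchean 3600, Mesoarchean 3200, Neoarchean 2800, Cenozoic 66.
Ordered youngest to oldest: Cenozoic, Neoarchean, Mesoarchean, Paleoarchean.
Span = 3600 − 0 = 3600 Myr.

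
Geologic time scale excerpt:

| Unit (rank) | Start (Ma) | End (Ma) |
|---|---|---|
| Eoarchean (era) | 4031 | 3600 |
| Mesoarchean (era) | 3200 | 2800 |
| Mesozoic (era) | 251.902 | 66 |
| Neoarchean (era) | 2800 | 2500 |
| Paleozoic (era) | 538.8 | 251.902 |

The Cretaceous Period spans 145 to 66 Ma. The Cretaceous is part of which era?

Mesozoic

The Cretaceous (145–66 Ma) lies entirely within 251.902–66 Ma, the Mesozoic Era.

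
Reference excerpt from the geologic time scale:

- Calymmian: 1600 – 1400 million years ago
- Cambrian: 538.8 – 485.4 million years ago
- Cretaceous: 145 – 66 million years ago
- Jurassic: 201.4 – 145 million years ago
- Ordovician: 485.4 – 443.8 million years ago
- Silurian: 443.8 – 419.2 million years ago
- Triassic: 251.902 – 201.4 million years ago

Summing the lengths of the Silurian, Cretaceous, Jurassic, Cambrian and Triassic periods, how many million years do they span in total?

263.902 million years

Duration is start − end for each: (443.8 − 419.2) + (145 − 66) + (201.4 − 145) + (538.8 − 485.4) + (251.902 − 201.4).
That is 24.6 + 79 + 56.4 + 53.4 + 50.502, which totals 263.902 million years.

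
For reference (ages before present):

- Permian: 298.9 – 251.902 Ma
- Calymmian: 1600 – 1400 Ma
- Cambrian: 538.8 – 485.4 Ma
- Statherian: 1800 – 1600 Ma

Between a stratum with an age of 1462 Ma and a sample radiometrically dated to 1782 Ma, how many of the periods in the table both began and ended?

0

Checking each listed span, none has both start < 1782 Ma and end > 1462 Ma — every period straddles one of the two dates or lies outside them — so the count is 0.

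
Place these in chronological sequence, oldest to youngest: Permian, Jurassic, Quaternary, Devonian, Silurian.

Silurian, Devonian, Permian, Jurassic, Quaternary

Era membership (oldest first within each) — Paleozoic: Silurian, Devonian, Permian; Mesozoic: Jurassic; Cenozoic: Quaternary. Paleozoic precedes Mesozoic, which precedes Cenozoic. Concatenating the groups in that era order gives oldest to youngest directly.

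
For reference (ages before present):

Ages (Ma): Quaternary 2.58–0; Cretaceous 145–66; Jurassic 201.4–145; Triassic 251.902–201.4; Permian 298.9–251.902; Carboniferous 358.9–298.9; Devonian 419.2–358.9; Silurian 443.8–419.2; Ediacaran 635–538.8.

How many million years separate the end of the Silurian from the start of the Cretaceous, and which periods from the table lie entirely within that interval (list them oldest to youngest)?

274.2 million years; Devonian, Carboniferous, Permian, Triassic, Jurassic

The Silurian closes at 419.2 Ma and the Cretaceous opens at 145 Ma, so the interval is 419.2 − 145 = 274.2 Myr.
A period fits inside if it starts at or after 419.2 Ma and ends at or before 145 Ma; oldest first that gives Devonian, Carboniferous, Permian, Triassic, Jurassic.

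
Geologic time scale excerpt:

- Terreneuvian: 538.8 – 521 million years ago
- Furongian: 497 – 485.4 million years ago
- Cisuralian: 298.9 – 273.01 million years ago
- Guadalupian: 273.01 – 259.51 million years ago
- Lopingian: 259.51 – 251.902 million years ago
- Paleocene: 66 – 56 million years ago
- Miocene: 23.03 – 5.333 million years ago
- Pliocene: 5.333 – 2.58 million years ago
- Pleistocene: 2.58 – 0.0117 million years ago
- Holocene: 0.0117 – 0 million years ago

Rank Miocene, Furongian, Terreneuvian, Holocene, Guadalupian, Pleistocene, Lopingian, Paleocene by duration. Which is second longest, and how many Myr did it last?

Start − end for each: Miocene 23.03 − 5.333 = 17.697; Furongian 497 − 485.4 = 11.6; Terreneuvian 538.8 − 521 = 17.8; Holocene 0.0117 − 0 = 0.0117; Guadalupian 273.01 − 259.51 = 13.5; Pleistocene 2.58 − 0.0117 = 2.5683; Lopingian 259.51 − 251.902 = 7.608; Paleocene 66 − 56 = 10.
Ranking these from longest: Terreneuvian > Miocene > Guadalupian > Furongian > Paleocene > Lopingian > Pleistocene > Holocene.
Position 2 in that ranking is Miocene, which lasted 17.697 Myr.

Miocene, 17.697 million years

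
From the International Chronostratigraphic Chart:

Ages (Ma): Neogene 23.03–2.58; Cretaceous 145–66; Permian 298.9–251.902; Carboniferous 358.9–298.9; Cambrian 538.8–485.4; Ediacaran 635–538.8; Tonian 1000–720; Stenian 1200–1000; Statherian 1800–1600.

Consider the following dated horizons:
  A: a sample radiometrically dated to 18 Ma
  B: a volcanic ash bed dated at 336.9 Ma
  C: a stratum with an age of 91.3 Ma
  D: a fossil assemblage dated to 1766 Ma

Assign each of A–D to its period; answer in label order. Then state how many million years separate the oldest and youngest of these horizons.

A — Neogene; B — Carboniferous; C — Cretaceous; D — Statherian; span 1748 million years

A: 18 Ma lies in 23.03–2.58 Ma, so Neogene.
B: 336.9 Ma lies in 358.9–298.9 Ma, so Carboniferous.
C: 91.3 Ma lies in 145–66 Ma, so Cretaceous.
D: 1766 Ma lies in 1800–1600 Ma, so Statherian.
Oldest = 1766 Ma, youngest = 18 Ma → span 1748 Myr.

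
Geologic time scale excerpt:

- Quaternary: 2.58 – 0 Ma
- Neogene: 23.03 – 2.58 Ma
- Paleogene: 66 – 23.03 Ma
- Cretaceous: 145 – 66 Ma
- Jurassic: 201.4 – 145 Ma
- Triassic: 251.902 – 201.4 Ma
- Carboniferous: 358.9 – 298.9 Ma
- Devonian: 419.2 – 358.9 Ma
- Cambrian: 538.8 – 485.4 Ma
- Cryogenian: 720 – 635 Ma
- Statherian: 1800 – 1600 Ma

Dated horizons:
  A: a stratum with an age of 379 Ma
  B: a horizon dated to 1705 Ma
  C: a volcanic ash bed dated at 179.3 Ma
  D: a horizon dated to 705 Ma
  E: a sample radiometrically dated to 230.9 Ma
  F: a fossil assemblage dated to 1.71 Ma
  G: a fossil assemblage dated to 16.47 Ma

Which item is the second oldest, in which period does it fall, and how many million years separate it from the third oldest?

Larger Ma means older, so oldest first: B 1705 > D 705 > A 379 > E 230.9 > C 179.3 > G 16.47 > F 1.71.
Counting 2 along gives D (705 Ma); the excerpt puts that inside the Cryogenian, 720–635 Ma.
Next in line is A (379 Ma), and 705 − 379 = 326 Myr.

D, in the Cryogenian; 326 million years to A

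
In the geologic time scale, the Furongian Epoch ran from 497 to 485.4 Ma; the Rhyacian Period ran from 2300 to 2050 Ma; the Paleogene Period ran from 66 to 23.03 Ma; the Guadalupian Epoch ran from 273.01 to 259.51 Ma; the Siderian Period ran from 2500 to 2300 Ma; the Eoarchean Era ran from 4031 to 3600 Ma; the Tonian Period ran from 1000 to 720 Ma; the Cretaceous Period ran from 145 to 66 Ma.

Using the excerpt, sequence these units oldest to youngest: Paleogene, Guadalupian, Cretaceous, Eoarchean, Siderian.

Eoarchean → Siderian → Guadalupian → Cretaceous → Paleogene

Read off each span (Ma): Paleogene 66–23.03; Guadalupian 273.01–259.51; Cretaceous 145–66; Eoarchean 4031–3600; Siderian 2500–2300.
Larger Ma is older, so oldest→youngest is Eoarchean, Siderian, Guadalupian, Cretaceous, Paleogene.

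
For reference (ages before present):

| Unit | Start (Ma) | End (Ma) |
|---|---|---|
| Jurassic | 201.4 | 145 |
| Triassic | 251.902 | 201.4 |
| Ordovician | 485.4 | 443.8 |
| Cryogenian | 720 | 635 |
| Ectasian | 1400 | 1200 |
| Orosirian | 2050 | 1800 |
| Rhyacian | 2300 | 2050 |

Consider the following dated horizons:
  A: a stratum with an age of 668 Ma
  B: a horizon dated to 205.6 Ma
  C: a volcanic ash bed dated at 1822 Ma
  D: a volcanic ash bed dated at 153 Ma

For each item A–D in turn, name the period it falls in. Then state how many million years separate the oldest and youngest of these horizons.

Match each age against the start–end ranges in the excerpt: A = 668 Ma → Cryogenian (720–635); B = 205.6 Ma → Triassic (251.902–201.4); C = 1822 Ma → Orosirian (2050–1800); D = 153 Ma → Jurassic (201.4–145).
The largest age is 1822 Ma and the smallest is 153 Ma; their difference is 1669 Myr.

A — Cryogenian; B — Triassic; C — Orosirian; D — Jurassic; span 1669 million years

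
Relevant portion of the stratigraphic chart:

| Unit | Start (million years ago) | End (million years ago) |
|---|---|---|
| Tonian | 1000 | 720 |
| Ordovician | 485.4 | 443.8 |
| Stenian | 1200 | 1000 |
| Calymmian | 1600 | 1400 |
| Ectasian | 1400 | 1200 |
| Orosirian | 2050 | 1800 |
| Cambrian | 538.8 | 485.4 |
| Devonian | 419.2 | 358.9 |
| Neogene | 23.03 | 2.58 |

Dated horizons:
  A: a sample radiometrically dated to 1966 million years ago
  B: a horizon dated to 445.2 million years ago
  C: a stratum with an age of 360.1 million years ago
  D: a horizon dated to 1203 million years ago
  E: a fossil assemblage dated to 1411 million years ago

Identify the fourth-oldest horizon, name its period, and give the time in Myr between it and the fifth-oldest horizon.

Larger Ma means older, so oldest first: A 1966 > E 1411 > D 1203 > B 445.2 > C 360.1.
Counting 4 along gives B (445.2 Ma); the excerpt puts that inside the Ordovician, 485.4–443.8 Ma.
Next in line is C (360.1 Ma), and 445.2 − 360.1 = 85.1 Myr.

B, in the Ordovician; 85.1 million years to C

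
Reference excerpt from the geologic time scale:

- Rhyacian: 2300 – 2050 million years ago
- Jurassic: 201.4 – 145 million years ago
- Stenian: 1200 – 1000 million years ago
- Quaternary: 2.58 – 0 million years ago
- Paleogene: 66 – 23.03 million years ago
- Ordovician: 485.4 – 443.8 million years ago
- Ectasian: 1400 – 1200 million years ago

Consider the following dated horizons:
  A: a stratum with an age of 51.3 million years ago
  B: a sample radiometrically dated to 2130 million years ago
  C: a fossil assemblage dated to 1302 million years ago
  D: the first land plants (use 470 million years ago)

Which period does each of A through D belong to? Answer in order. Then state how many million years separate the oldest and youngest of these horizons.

A: 51.3 Ma lies in 66–23.03 Ma, so Paleogene.
B: 2130 Ma lies in 2300–2050 Ma, so Rhyacian.
C: 1302 Ma lies in 1400–1200 Ma, so Ectasian.
D: 470 Ma lies in 485.4–443.8 Ma, so Ordovician.
Oldest = 2130 Ma, youngest = 51.3 Ma → span 2078.7 Myr.

A — Paleogene; B — Rhyacian; C — Ectasian; D — Ordovician; span 2078.7 million years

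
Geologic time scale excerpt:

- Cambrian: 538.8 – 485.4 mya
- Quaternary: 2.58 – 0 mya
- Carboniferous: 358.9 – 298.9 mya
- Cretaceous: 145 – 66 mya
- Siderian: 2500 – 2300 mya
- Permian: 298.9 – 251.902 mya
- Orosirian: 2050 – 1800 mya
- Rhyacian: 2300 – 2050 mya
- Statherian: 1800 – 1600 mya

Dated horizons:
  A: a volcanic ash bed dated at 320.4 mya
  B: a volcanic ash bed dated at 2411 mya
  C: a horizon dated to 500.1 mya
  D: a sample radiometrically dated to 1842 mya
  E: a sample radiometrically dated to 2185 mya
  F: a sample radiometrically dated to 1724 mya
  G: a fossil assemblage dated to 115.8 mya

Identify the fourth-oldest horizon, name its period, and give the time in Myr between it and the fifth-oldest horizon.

Sorted oldest-first by Ma: B (2411), E (2185), D (1842), F (1724), C (500.1), A (320.4), G (115.8).
The fourth oldest is F at 1724 Ma, which lies in 1800–1600 Ma: the Statherian.
The fifth oldest is C at 500.1 Ma; separation = |1724 − 500.1| = 1223.9 Myr.

F, in the Statherian; 1223.9 million years to C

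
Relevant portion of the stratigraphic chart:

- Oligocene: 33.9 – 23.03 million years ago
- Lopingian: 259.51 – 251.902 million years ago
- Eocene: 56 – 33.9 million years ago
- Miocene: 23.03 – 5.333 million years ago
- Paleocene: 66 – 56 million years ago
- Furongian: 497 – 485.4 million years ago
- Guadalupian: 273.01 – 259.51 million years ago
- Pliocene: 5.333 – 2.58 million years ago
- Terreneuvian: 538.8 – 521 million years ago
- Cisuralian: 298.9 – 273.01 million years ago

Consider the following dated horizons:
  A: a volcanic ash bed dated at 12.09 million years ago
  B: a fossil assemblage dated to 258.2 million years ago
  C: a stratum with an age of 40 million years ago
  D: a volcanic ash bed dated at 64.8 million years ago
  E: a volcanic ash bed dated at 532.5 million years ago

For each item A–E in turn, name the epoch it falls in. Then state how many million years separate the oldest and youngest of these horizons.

Match each age against the start–end ranges in the excerpt: A = 12.09 Ma → Miocene (23.03–5.333); B = 258.2 Ma → Lopingian (259.51–251.902); C = 40 Ma → Eocene (56–33.9); D = 64.8 Ma → Paleocene (66–56); E = 532.5 Ma → Terreneuvian (538.8–521).
The largest age is 532.5 Ma and the smallest is 12.09 Ma; their difference is 520.41 Myr.

A — Miocene; B — Lopingian; C — Eocene; D — Paleocene; E — Terreneuvian; span 520.41 million years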